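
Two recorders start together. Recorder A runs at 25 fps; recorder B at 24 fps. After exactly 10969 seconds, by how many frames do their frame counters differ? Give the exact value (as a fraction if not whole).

A emits 25 × 10969 = 274225 frames; B emits 24 × 10969 = 263256.
Difference = 10969 frames; B is behind A.

10969 frames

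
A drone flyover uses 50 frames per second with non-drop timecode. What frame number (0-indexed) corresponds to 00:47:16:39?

Total seconds to the label: (0 × 3600 + 47 × 60 + 16) = 2836.
Frame index = 2836 × 50 + 39 = 141839.

141839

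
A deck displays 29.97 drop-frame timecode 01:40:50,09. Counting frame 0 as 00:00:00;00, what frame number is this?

181329

As if non-drop at 30 labels/s: (1 × 3600 + 40 × 60 + 50) × 30 + 9 = 181509.
Minute boundaries passed: 100; those not divisible by 10: 100 − 10 = 90; dropped labels = 2 × 90 = 180.
Actual frame index = 181509 − 180 = 181329.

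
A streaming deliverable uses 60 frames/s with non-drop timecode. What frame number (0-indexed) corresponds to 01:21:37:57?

293877

Total seconds to the label: (1 × 3600 + 21 × 60 + 37) = 4897.
Frame index = 4897 × 60 + 57 = 293877.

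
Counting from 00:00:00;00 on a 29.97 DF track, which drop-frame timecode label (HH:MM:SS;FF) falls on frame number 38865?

Each 10-minute DF block holds 10 × 60 × 30 − 9 × 2 = 17982 frames. 38865 ÷ 17982 → 2 full blocks, remainder 2901.
Within the partial block the first minute is 1800 frames and each further minute 1798, so 1 further minute boundary passed. Total skipped labels = 18 × 2 + 2 × 1 = 38.
Non-drop label index = 38865 + 38 = 38903; at 30 labels/s that is 00:21:36:23, i.e. DF 00:21:36;23.

00:21:36;23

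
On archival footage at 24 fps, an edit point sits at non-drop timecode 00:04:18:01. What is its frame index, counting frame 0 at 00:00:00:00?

Total seconds to the label: (0 × 3600 + 4 × 60 + 18) = 258.
Frame index = 258 × 24 + 1 = 6193.

frame 6193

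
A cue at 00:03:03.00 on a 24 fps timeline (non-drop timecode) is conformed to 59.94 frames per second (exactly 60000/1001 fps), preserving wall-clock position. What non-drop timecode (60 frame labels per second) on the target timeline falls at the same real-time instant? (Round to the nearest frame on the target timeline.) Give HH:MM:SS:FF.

Source frame index: (0×3600 + 3×60 + 3) × 24 + 0 = 4392.
Real time: 4392 / (24) = 183 s.
Target frame: (183) × (60000/1001) = 10980000/1001 ≈ 10969.031 → 10969.
At 60 labels/s: frame 10969 → 00:03:02:49.

00:03:02:49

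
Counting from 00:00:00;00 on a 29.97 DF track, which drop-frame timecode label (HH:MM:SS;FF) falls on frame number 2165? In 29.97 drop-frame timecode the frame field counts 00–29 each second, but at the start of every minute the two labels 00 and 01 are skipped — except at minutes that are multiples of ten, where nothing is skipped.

00:01:12;07

Ten DF minutes hold 17982 frames, so frame 2165 lies in block 0 (frames 0–17981) with 2165 frames into that block.
The block's first minute is 1800 frames and the rest 1798 each; 2165 frames reaches minute 1, so 0 × 18 + 1 × 2 = 2 labels have been skipped so far.
Adding those back, label number 2165 + 2 = 2167 at 30 labels/s is 72 s + 7 f = 0 h 1 min 12 s frame 7, i.e. 00:01:12;07.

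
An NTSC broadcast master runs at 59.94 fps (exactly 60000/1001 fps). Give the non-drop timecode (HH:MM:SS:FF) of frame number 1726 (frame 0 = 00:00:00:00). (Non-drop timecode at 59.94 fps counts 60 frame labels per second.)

1726 ÷ 60 = 28 full seconds, remainder 46 frames.
28 s = 0 h 0 min 28 s.
Timecode: 00:00:28:46.

00:00:28:46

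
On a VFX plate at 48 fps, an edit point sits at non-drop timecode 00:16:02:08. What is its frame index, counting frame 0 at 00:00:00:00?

Total seconds to the label: (0 × 3600 + 16 × 60 + 2) = 962.
Frame index = 962 × 48 + 8 = 46184.

frame 46184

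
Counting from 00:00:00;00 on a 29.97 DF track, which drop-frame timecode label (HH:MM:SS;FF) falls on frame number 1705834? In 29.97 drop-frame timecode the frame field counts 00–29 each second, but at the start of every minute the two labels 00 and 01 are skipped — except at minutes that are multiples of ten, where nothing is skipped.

Each 10-minute DF block holds 10 × 60 × 30 − 9 × 2 = 17982 frames. 1705834 ÷ 17982 → 94 full blocks, remainder 15526.
Within the partial block the first minute is 1800 frames and each further minute 1798, so 8 further minute boundaries passed. Total skipped labels = 18 × 94 + 2 × 8 = 1708.
Non-drop label index = 1705834 + 1708 = 1707542; at 30 labels/s that is 15:48:38:02, i.e. DF 15:48:38;02.

15:48:38;02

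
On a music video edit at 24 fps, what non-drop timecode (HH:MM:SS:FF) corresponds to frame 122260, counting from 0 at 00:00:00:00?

122260 ÷ 24 = 5094 full seconds, remainder 4 frames.
5094 s = 1 h 24 min 54 s.
Timecode: 01:24:54:04.

01:24:54:04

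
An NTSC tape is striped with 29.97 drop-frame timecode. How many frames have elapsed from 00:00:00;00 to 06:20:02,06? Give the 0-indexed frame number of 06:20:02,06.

683382

As if non-drop at 30 labels/s: (6 × 3600 + 20 × 60 + 2) × 30 + 6 = 684066.
Minute boundaries passed: 380; those not divisible by 10: 380 − 38 = 342; dropped labels = 2 × 342 = 684.
Actual frame index = 684066 − 684 = 683382.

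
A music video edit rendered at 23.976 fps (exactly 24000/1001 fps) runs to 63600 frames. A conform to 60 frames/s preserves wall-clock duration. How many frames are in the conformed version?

159159 frames

Target frames = source frames × (target rate / source rate) = 63600 × (60)/(24000/1001) = 63600 × 1001/400 = 159159.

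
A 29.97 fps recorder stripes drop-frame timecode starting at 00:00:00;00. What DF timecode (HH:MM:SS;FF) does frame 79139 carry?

00:44:00;19

Each 10-minute DF block holds 10 × 60 × 30 − 9 × 2 = 17982 frames. 79139 ÷ 17982 → 4 full blocks, remainder 7211.
Within the partial block the first minute is 1800 frames and each further minute 1798, so 4 further minute boundaries passed. Total skipped labels = 18 × 4 + 2 × 4 = 80.
Non-drop label index = 79139 + 80 = 79219; at 30 labels/s that is 00:44:00:19, i.e. DF 00:44:00;19.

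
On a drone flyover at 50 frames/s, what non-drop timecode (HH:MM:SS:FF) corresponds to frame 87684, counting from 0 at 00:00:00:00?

00:29:13:34

87684 ÷ 50 = 1753 full seconds, remainder 34 frames.
1753 s = 0 h 29 min 13 s.
Timecode: 00:29:13:34.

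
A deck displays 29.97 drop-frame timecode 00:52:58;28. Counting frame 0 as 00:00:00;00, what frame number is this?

95274

As if non-drop at 30 labels/s: (0 × 3600 + 52 × 60 + 58) × 30 + 28 = 95368.
Minute boundaries passed: 52; those not divisible by 10: 52 − 5 = 47; dropped labels = 2 × 47 = 94.
Actual frame index = 95368 − 94 = 95274.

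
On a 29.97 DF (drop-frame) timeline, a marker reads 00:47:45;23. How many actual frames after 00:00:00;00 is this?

85887

Complete 10-minute blocks: 4, each 17982 frames → 71928.
Remaining 7 whole minutes in the current block: 1800 + 6 × 1798 = 12588 frames.
Within the current minute: 45 × 30 + 23 − 2 = 1371 (labels ;00/;01 skipped at this minute). Total = 71928 + 12588 + 1371 = 85887.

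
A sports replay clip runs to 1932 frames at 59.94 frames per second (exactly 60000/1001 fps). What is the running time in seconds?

Running time = 1932 / (60000/1001) = 32.2322 s.

32.2322 seconds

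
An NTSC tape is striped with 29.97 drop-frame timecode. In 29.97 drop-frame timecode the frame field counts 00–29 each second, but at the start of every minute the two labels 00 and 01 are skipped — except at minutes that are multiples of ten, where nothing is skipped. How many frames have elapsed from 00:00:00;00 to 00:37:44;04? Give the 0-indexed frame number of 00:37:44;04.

67856

As if non-drop at 30 labels/s: (0 × 3600 + 37 × 60 + 44) × 30 + 4 = 67924.
Minute boundaries passed: 37; those not divisible by 10: 37 − 3 = 34; dropped labels = 2 × 34 = 68.
Actual frame index = 67924 − 68 = 67856.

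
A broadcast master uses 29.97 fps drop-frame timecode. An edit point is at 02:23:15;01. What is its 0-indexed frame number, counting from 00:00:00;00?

257593

Complete 10-minute blocks: 14, each 17982 frames → 251748.
Remaining 3 whole minutes in the current block: 1800 + 2 × 1798 = 5396 frames.
Within the current minute: 15 × 30 + 1 − 2 = 449 (labels ;00/;01 skipped at this minute). Total = 251748 + 5396 + 449 = 257593.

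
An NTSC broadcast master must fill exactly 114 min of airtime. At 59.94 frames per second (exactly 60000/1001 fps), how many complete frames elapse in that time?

114 min = 6840 s.
Frames = 6840 × 60000/1001 = 410400000/1001 ≈ 409990.0100.
Complete frames: 409990.

409990 frames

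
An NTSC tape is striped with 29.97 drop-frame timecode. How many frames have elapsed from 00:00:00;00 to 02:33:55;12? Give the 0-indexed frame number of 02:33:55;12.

As if non-drop at 30 labels/s: (2 × 3600 + 33 × 60 + 55) × 30 + 12 = 277062.
Minute boundaries passed: 153; those not divisible by 10: 153 − 15 = 138; dropped labels = 2 × 138 = 276.
Actual frame index = 277062 − 276 = 276786.

276786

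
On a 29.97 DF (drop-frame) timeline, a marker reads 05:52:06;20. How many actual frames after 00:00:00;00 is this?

Complete 10-minute blocks: 35, each 17982 frames → 629370.
Remaining 2 whole minutes in the current block: 1800 + 1 × 1798 = 3598 frames.
Within the current minute: 6 × 30 + 20 − 2 = 198 (labels ;00/;01 skipped at this minute). Total = 629370 + 3598 + 198 = 633166.

633166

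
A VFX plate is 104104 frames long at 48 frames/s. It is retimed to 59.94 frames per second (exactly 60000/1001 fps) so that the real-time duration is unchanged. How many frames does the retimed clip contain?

130000 frames

Target frames = source frames × (target rate / source rate) = 104104 × (60000/1001)/(48) = 104104 × 1250/1001 = 130000.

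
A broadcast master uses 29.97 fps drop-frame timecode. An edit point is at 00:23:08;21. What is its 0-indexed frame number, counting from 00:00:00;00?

Complete 10-minute blocks: 2, each 17982 frames → 35964.
Remaining 3 whole minutes in the current block: 1800 + 2 × 1798 = 5396 frames.
Within the current minute: 8 × 30 + 21 − 2 = 259 (labels ;00/;01 skipped at this minute). Total = 35964 + 5396 + 259 = 41619.

41619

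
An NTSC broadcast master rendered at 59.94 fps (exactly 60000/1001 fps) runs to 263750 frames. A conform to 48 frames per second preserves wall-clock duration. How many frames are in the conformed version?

211211 frames

Target frames = source frames × (target rate / source rate) = 263750 × (48)/(60000/1001) = 263750 × 1001/1250 = 211211.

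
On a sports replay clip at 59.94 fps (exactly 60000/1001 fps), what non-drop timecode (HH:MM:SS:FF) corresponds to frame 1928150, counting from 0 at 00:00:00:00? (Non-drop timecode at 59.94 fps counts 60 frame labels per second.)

08:55:35:50

1928150 ÷ 60 = 32135 full seconds, remainder 50 frames.
32135 s = 8 h 55 min 35 s.
Timecode: 08:55:35:50.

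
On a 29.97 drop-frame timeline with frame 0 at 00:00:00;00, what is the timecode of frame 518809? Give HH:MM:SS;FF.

04:48:30;29

Ten DF minutes hold 17982 frames, so frame 518809 lies in block 28 (frames 503496–521477) with 15313 frames into that block.
The block's first minute is 1800 frames and the rest 1798 each; 15313 frames reaches minute 8, so 28 × 18 + 8 × 2 = 520 labels have been skipped so far.
Adding those back, label number 518809 + 520 = 519329 at 30 labels/s is 17310 s + 29 f = 4 h 48 min 30 s frame 29, i.e. 04:48:30;29.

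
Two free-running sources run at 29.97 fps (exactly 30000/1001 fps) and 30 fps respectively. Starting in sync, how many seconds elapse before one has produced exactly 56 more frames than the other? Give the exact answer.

The gap grows by |30 − 30000/1001| = 30/1001 frames per second.
Time for a 56-frame gap: 56 ÷ (30/1001) = 28028/15 s.

28028/15 seconds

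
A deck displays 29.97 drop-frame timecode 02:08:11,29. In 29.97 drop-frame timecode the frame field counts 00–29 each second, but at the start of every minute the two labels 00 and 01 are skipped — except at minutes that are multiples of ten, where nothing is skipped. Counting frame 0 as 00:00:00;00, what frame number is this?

230527

As if non-drop at 30 labels/s: (2 × 3600 + 8 × 60 + 11) × 30 + 29 = 230759.
Minute boundaries passed: 128; those not divisible by 10: 128 − 12 = 116; dropped labels = 2 × 116 = 232.
Actual frame index = 230759 − 232 = 230527.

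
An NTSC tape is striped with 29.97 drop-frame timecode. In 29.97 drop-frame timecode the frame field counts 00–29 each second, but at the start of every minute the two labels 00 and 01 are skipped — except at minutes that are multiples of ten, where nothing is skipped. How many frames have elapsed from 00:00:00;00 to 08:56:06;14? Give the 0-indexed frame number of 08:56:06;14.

Complete 10-minute blocks: 53, each 17982 frames → 953046.
Remaining 6 whole minutes in the current block: 1800 + 5 × 1798 = 10790 frames.
Within the current minute: 6 × 30 + 14 − 2 = 192 (labels ;00/;01 skipped at this minute). Total = 953046 + 10790 + 192 = 964028.

964028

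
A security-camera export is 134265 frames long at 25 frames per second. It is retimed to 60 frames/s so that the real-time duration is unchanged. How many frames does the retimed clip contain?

Target frames = source frames × (target rate / source rate) = 134265 × (60)/(25) = 134265 × 12/5 = 322236.

322236 frames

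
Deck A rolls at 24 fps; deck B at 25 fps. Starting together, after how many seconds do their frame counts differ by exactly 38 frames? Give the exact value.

38 seconds

The gap grows by |25 − 24| = 1 frame per second.
Time for a 38-frame gap: 38 ÷ (1) = 38 s.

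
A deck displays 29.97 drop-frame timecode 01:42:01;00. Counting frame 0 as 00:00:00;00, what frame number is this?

As if non-drop at 30 labels/s: (1 × 3600 + 42 × 60 + 1) × 30 + 0 = 183630.
Minute boundaries passed: 102; those not divisible by 10: 102 − 10 = 92; dropped labels = 2 × 92 = 184.
Actual frame index = 183630 − 184 = 183446.

183446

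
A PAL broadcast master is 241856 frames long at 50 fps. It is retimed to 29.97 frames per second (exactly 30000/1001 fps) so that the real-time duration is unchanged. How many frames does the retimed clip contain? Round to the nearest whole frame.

Frames at target rate = 241856 × (30000/1001) / (50) = 145113600/1001 ≈ 144968.631.
Nearest whole frame: 144969.

144969 frames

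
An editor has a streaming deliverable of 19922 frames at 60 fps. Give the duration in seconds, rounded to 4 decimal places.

Running time = 19922 × 1/60 = 9961/30 s ≈ 332.0333 s.

332.0333 seconds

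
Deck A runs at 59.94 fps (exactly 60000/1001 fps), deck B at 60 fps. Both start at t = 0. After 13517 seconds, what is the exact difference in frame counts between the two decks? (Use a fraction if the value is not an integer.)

115860/143 frames

A emits 60000/1001 × 13517 = 115860000/143 frames; B emits 60 × 13517 = 811020.
Difference = 115860/143 frames (≈ 810.2098); B is ahead of A.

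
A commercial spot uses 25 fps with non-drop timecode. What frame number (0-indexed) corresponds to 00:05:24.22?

Total seconds to the label: (0 × 3600 + 5 × 60 + 24) = 324.
Frame index = 324 × 25 + 22 = 8122.

frame 8122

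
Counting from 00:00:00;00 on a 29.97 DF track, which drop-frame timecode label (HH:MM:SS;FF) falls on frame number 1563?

00:00:52;03

Ten DF minutes hold 17982 frames, so frame 1563 lies in block 0 (frames 0–17981) with 1563 frames into that block.
The block's first minute is 1800 frames and the rest 1798 each; 1563 frames reaches minute 0, so 0 × 18 + 0 × 2 = 0 labels have been skipped so far.
Adding those back, label number 1563 + 0 = 1563 at 30 labels/s is 52 s + 3 f = 0 h 0 min 52 s frame 3, i.e. 00:00:52;03.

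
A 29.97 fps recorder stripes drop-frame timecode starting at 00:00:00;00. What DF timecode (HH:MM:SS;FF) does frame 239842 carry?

02:13:22;22

Ten DF minutes hold 17982 frames, so frame 239842 lies in block 13 (frames 233766–251747) with 6076 frames into that block.
The block's first minute is 1800 frames and the rest 1798 each; 6076 frames reaches minute 3, so 13 × 18 + 3 × 2 = 240 labels have been skipped so far.
Adding those back, label number 239842 + 240 = 240082 at 30 labels/s is 8002 s + 22 f = 2 h 13 min 22 s frame 22, i.e. 02:13:22;22.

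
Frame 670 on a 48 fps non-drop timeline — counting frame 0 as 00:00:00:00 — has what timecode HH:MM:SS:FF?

670 ÷ 48 = 13 full seconds, remainder 46 frames.
13 s = 0 h 0 min 13 s.
Timecode: 00:00:13:46.

00:00:13:46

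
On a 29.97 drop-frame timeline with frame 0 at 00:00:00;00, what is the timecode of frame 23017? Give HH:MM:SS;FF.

Ten DF minutes hold 17982 frames, so frame 23017 lies in block 1 (frames 17982–35963) with 5035 frames into that block.
The block's first minute is 1800 frames and the rest 1798 each; 5035 frames reaches minute 2, so 1 × 18 + 2 × 2 = 22 labels have been skipped so far.
Adding those back, label number 23017 + 22 = 23039 at 30 labels/s is 767 s + 29 f = 0 h 12 min 47 s frame 29, i.e. 00:12:47;29.

00:12:47;29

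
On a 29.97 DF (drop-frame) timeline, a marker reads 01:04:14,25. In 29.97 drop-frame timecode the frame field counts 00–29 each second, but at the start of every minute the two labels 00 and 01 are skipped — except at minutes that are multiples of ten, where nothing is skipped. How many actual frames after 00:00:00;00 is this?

115529

As if non-drop at 30 labels/s: (1 × 3600 + 4 × 60 + 14) × 30 + 25 = 115645.
Minute boundaries passed: 64; those not divisible by 10: 64 − 6 = 58; dropped labels = 2 × 58 = 116.
Actual frame index = 115645 − 116 = 115529.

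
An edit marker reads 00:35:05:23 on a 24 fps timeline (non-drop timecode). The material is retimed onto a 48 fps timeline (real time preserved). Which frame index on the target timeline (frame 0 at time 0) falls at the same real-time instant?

Source frame index: (0×3600 + 35×60 + 5) × 24 + 23 = 50543.
Real time: 50543 / (24) = 50543/24 s.
Target frame: (50543/24) × (48) = 101086.

frame 101086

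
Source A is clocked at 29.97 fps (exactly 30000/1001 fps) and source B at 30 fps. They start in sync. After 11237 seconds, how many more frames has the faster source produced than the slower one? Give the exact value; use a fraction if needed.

337110/1001 frames

A emits 30000/1001 × 11237 = 337110000/1001 frames; B emits 30 × 11237 = 337110.
Difference = 337110/1001 frames (≈ 336.7732); B is ahead of A.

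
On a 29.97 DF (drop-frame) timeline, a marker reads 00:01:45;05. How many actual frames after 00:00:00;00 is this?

3153

Complete 10-minute blocks: 0, each 17982 frames → 0.
Remaining 1 whole minute in the current block: 1800 + 0 × 1798 = 1800 frames.
Within the current minute: 45 × 30 + 5 − 2 = 1353 (labels ;00/;01 skipped at this minute). Total = 0 + 1800 + 1353 = 3153.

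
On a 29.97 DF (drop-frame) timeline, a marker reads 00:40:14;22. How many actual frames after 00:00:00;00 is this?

Complete 10-minute blocks: 4, each 17982 frames → 71928.
Remaining 0 whole minutes in the current block: 0 frames.
Within the current minute: 14 × 30 + 22 = 442. Total = 71928 + 0 + 442 = 72370.

72370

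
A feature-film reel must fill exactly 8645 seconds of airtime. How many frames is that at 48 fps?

Frames = 8645 × 48 = 414960.

414960 frames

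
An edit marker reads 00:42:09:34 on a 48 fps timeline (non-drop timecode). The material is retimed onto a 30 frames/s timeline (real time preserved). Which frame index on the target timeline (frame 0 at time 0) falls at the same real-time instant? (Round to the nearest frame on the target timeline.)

frame 75891

Source frame index: (0×3600 + 42×60 + 9) × 48 + 34 = 121426.
Real time: 121426 / (48) = 60713/24 s.
Target frame: (60713/24) × (30) = 303565/4 ≈ 75891.250 → 75891.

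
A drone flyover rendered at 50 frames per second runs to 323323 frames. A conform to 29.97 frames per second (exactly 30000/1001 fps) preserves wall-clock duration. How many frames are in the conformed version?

Target frames = source frames × (target rate / source rate) = 323323 × (30000/1001)/(50) = 323323 × 600/1001 = 193800.

193800 frames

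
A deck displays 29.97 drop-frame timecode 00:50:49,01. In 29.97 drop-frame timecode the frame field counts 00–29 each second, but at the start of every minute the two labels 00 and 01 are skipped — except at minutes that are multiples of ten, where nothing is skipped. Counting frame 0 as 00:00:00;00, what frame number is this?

91381

Complete 10-minute blocks: 5, each 17982 frames → 89910.
Remaining 0 whole minutes in the current block: 0 frames.
Within the current minute: 49 × 30 + 1 = 1471. Total = 89910 + 0 + 1471 = 91381.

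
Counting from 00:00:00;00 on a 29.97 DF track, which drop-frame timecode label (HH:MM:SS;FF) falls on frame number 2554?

Each 10-minute DF block holds 10 × 60 × 30 − 9 × 2 = 17982 frames. 2554 ÷ 17982 → 0 full blocks, remainder 2554.
Within the partial block the first minute is 1800 frames and each further minute 1798, so 1 further minute boundary passed. Total skipped labels = 18 × 0 + 2 × 1 = 2.
Non-drop label index = 2554 + 2 = 2556; at 30 labels/s that is 00:01:25:06, i.e. DF 00:01:25;06.

00:01:25;06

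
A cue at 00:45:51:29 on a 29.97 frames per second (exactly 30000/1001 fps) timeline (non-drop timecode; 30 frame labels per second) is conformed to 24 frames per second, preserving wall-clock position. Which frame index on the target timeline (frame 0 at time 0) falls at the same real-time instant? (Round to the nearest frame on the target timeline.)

Source frame index: (0×3600 + 45×60 + 51) × 30 + 29 = 82559.
Real time: 82559 / (30000/1001) = 82641559/30000 s.
Target frame: (82641559/30000) × (24) = 82641559/1250 ≈ 66113.247 → 66113.

frame 66113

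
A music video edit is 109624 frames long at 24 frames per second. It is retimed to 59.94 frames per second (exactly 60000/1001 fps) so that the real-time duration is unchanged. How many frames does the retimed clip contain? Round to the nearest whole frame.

Frames at target rate = 109624 × (60000/1001) / (24) = 274060000/1001 ≈ 273786.214.
Nearest whole frame: 273786.

273786 frames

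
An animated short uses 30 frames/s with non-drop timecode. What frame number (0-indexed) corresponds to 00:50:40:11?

Total seconds to the label: (0 × 3600 + 50 × 60 + 40) = 3040.
Frame index = 3040 × 30 + 11 = 91211.

91211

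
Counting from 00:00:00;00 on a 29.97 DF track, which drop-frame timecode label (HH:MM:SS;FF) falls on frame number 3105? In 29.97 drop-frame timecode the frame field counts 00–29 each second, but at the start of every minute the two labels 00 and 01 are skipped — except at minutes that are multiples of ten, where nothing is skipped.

00:01:43;17

Each 10-minute DF block holds 10 × 60 × 30 − 9 × 2 = 17982 frames. 3105 ÷ 17982 → 0 full blocks, remainder 3105.
Within the partial block the first minute is 1800 frames and each further minute 1798, so 1 further minute boundary passed. Total skipped labels = 18 × 0 + 2 × 1 = 2.
Non-drop label index = 3105 + 2 = 3107; at 30 labels/s that is 00:01:43:17, i.e. DF 00:01:43;17.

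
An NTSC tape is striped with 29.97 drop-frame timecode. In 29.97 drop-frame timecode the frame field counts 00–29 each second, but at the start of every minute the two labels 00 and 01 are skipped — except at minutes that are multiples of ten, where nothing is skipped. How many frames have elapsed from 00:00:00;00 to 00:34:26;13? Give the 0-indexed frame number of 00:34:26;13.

As if non-drop at 30 labels/s: (0 × 3600 + 34 × 60 + 26) × 30 + 13 = 61993.
Minute boundaries passed: 34; those not divisible by 10: 34 − 3 = 31; dropped labels = 2 × 31 = 62.
Actual frame index = 61993 − 62 = 61931.

61931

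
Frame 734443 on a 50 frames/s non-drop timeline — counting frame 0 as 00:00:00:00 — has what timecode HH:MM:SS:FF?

734443 ÷ 50 = 14688 full seconds, remainder 43 frames.
14688 s = 4 h 4 min 48 s.
Timecode: 04:04:48:43.

04:04:48:43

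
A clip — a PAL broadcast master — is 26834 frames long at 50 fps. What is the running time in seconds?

536.68 seconds

Running time = 26834 / (50) = 536.68 s.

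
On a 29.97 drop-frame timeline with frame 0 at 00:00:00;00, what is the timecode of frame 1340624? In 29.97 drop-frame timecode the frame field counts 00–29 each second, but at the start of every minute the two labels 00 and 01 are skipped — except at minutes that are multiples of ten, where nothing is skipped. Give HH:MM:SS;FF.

Each 10-minute DF block holds 10 × 60 × 30 − 9 × 2 = 17982 frames. 1340624 ÷ 17982 → 74 full blocks, remainder 9956.
Within the partial block the first minute is 1800 frames and each further minute 1798, so 5 further minute boundaries passed. Total skipped labels = 18 × 74 + 2 × 5 = 1342.
Non-drop label index = 1340624 + 1342 = 1341966; at 30 labels/s that is 12:25:32:06, i.e. DF 12:25:32;06.

12:25:32;06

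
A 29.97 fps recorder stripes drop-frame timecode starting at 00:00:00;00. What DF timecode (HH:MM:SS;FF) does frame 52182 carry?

00:29:01;06

Ten DF minutes hold 17982 frames, so frame 52182 lies in block 2 (frames 35964–53945) with 16218 frames into that block.
The block's first minute is 1800 frames and the rest 1798 each; 16218 frames reaches minute 9, so 2 × 18 + 9 × 2 = 54 labels have been skipped so far.
Adding those back, label number 52182 + 54 = 52236 at 30 labels/s is 1741 s + 6 f = 0 h 29 min 1 s frame 6, i.e. 00:29:01;06.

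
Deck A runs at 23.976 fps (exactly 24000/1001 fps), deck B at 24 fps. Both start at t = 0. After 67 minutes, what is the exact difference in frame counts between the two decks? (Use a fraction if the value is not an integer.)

67 min = 4020 s.
A emits 24000/1001 × 4020 = 96480000/1001 frames; B emits 24 × 4020 = 96480.
Difference = 96480/1001 frames (≈ 96.3836); B is ahead of A.

96480/1001 frames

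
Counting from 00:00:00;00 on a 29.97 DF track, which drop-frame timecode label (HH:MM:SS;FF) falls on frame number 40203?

00:22:21;13

Each 10-minute DF block holds 10 × 60 × 30 − 9 × 2 = 17982 frames. 40203 ÷ 17982 → 2 full blocks, remainder 4239.
Within the partial block the first minute is 1800 frames and each further minute 1798, so 2 further minute boundaries passed. Total skipped labels = 18 × 2 + 2 × 2 = 40.
Non-drop label index = 40203 + 40 = 40243; at 30 labels/s that is 00:22:21:13, i.e. DF 00:22:21;13.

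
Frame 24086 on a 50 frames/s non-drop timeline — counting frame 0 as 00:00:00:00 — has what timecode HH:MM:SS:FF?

00:08:01:36

24086 ÷ 50 = 481 full seconds, remainder 36 frames.
481 s = 0 h 8 min 1 s.
Timecode: 00:08:01:36.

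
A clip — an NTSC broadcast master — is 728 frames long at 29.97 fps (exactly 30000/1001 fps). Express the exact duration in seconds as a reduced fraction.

Running time = 728 ÷ (30000/1001) = 728 × 1001/30000 = 91091/3750 s.

91091/3750 seconds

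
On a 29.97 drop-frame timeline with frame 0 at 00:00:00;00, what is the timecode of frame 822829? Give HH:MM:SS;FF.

Ten DF minutes hold 17982 frames, so frame 822829 lies in block 45 (frames 809190–827171) with 13639 frames into that block.
The block's first minute is 1800 frames and the rest 1798 each; 13639 frames reaches minute 7, so 45 × 18 + 7 × 2 = 824 labels have been skipped so far.
Adding those back, label number 822829 + 824 = 823653 at 30 labels/s is 27455 s + 3 f = 7 h 37 min 35 s frame 3, i.e. 07:37:35;03.

07:37:35;03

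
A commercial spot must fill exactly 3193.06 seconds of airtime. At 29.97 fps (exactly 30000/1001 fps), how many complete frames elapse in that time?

Frames = 3193.06 × 30000/1001 = 7368600/77 ≈ 95696.1039.
Complete frames: 95696.

95696 frames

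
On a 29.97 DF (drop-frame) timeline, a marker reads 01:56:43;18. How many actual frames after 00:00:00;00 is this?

As if non-drop at 30 labels/s: (1 × 3600 + 56 × 60 + 43) × 30 + 18 = 210108.
Minute boundaries passed: 116; those not divisible by 10: 116 − 11 = 105; dropped labels = 2 × 105 = 210.
Actual frame index = 210108 − 210 = 209898.

209898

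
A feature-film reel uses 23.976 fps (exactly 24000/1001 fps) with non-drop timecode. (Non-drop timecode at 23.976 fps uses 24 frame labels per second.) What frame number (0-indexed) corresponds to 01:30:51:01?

130825

Total seconds to the label: (1 × 3600 + 30 × 60 + 51) = 5451.
Frame index = 5451 × 24 + 1 = 130825.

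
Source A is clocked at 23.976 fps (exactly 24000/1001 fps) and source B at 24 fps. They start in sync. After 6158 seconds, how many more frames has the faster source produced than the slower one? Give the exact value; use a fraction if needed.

A emits 24000/1001 × 6158 = 147792000/1001 frames; B emits 24 × 6158 = 147792.
Difference = 147792/1001 frames (≈ 147.6444); B is ahead of A.

147792/1001 frames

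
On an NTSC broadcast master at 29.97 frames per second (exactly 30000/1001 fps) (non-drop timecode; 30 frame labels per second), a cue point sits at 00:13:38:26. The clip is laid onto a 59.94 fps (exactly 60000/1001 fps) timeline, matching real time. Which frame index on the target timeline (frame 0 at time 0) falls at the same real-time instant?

Source frame index: (0×3600 + 13×60 + 38) × 30 + 26 = 24566.
Real time: 24566 / (30000/1001) = 12295283/15000 s.
Target frame: (12295283/15000) × (60000/1001) = 49132.

frame 49132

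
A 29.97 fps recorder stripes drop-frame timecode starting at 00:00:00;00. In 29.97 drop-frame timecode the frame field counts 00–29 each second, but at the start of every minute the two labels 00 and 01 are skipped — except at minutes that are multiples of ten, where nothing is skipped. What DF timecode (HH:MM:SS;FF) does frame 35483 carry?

Each 10-minute DF block holds 10 × 60 × 30 − 9 × 2 = 17982 frames. 35483 ÷ 17982 → 1 full block, remainder 17501.
Within the partial block the first minute is 1800 frames and each further minute 1798, so 9 further minute boundaries passed. Total skipped labels = 18 × 1 + 2 × 9 = 36.
Non-drop label index = 35483 + 36 = 35519; at 30 labels/s that is 00:19:43:29, i.e. DF 00:19:43;29.

00:19:43;29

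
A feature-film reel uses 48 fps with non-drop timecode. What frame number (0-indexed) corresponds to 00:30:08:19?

frame 86803

Total seconds to the label: (0 × 3600 + 30 × 60 + 8) = 1808.
Frame index = 1808 × 48 + 19 = 86803.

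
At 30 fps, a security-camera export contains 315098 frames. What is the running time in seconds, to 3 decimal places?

10503.267 seconds

Running time = 315098 × 1/30 = 157549/15 s ≈ 10503.267 s.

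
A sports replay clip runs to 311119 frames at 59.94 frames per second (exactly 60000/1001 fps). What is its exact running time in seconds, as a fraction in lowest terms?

311430119/60000 seconds

Running time = 311119 ÷ (60000/1001) = 311119 × 1001/60000 = 311430119/60000 s.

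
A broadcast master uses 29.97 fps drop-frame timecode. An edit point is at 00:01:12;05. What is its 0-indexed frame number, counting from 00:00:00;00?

Complete 10-minute blocks: 0, each 17982 frames → 0.
Remaining 1 whole minute in the current block: 1800 + 0 × 1798 = 1800 frames.
Within the current minute: 12 × 30 + 5 − 2 = 363 (labels ;00/;01 skipped at this minute). Total = 0 + 1800 + 363 = 2163.

2163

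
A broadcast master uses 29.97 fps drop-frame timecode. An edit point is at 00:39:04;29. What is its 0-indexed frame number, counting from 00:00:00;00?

70277

As if non-drop at 30 labels/s: (0 × 3600 + 39 × 60 + 4) × 30 + 29 = 70349.
Minute boundaries passed: 39; those not divisible by 10: 39 − 3 = 36; dropped labels = 2 × 36 = 72.
Actual frame index = 70349 − 72 = 70277.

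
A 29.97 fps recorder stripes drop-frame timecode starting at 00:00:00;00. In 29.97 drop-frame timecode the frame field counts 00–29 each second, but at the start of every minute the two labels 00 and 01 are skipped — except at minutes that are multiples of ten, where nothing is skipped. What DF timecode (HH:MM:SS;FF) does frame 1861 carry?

00:01:02;03

Ten DF minutes hold 17982 frames, so frame 1861 lies in block 0 (frames 0–17981) with 1861 frames into that block.
The block's first minute is 1800 frames and the rest 1798 each; 1861 frames reaches minute 1, so 0 × 18 + 1 × 2 = 2 labels have been skipped so far.
Adding those back, label number 1861 + 2 = 1863 at 30 labels/s is 62 s + 3 f = 0 h 1 min 2 s frame 3, i.e. 00:01:02;03.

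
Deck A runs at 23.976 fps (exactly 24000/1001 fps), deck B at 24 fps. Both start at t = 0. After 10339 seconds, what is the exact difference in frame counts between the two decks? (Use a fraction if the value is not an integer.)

35448/143 frames

A emits 24000/1001 × 10339 = 35448000/143 frames; B emits 24 × 10339 = 248136.
Difference = 35448/143 frames (≈ 247.8881); B is ahead of A.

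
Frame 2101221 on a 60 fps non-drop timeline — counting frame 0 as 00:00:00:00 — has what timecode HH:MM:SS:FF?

09:43:40:21

2101221 ÷ 60 = 35020 full seconds, remainder 21 frames.
35020 s = 9 h 43 min 40 s.
Timecode: 09:43:40:21.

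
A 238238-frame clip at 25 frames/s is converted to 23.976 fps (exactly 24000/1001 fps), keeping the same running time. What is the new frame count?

Target frames = source frames × (target rate / source rate) = 238238 × (24000/1001)/(25) = 238238 × 960/1001 = 228480.

228480 frames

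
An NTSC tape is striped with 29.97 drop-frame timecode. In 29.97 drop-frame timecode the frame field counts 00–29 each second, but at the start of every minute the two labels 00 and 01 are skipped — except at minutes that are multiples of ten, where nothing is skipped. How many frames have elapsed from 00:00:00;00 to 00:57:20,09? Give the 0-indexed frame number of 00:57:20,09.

103105

Complete 10-minute blocks: 5, each 17982 frames → 89910.
Remaining 7 whole minutes in the current block: 1800 + 6 × 1798 = 12588 frames.
Within the current minute: 20 × 30 + 9 − 2 = 607 (labels ;00/;01 skipped at this minute). Total = 89910 + 12588 + 607 = 103105.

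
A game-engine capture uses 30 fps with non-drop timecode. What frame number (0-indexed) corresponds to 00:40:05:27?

72177

Total seconds to the label: (0 × 3600 + 40 × 60 + 5) = 2405.
Frame index = 2405 × 30 + 27 = 72177.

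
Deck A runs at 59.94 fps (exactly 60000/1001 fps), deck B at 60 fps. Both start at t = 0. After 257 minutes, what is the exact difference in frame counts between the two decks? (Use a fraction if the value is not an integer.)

257 min = 15420 s.
A emits 60000/1001 × 15420 = 925200000/1001 frames; B emits 60 × 15420 = 925200.
Difference = 925200/1001 frames (≈ 924.2757); B is ahead of A.

925200/1001 frames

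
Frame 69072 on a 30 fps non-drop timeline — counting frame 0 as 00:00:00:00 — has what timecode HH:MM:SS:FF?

69072 ÷ 30 = 2302 full seconds, remainder 12 frames.
2302 s = 0 h 38 min 22 s.
Timecode: 00:38:22:12.

00:38:22:12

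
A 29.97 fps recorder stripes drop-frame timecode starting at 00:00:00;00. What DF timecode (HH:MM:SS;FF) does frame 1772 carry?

00:00:59;02

Ten DF minutes hold 17982 frames, so frame 1772 lies in block 0 (frames 0–17981) with 1772 frames into that block.
The block's first minute is 1800 frames and the rest 1798 each; 1772 frames reaches minute 0, so 0 × 18 + 0 × 2 = 0 labels have been skipped so far.
Adding those back, label number 1772 + 0 = 1772 at 30 labels/s is 59 s + 2 f = 0 h 0 min 59 s frame 2, i.e. 00:00:59;02.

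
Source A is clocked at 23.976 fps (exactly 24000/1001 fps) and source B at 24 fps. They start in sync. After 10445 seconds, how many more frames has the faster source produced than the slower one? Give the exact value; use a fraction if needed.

A emits 24000/1001 × 10445 = 250680000/1001 frames; B emits 24 × 10445 = 250680.
Difference = 250680/1001 frames (≈ 250.4296); B is ahead of A.

250680/1001 frames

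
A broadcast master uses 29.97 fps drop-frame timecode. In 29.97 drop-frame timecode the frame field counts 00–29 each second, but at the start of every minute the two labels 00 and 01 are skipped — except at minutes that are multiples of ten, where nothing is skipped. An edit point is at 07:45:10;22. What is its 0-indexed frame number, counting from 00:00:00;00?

Complete 10-minute blocks: 46, each 17982 frames → 827172.
Remaining 5 whole minutes in the current block: 1800 + 4 × 1798 = 8992 frames.
Within the current minute: 10 × 30 + 22 − 2 = 320 (labels ;00/;01 skipped at this minute). Total = 827172 + 8992 + 320 = 836484.

836484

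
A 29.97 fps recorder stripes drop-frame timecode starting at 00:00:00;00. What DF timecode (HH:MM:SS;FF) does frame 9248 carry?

00:05:08;18

Ten DF minutes hold 17982 frames, so frame 9248 lies in block 0 (frames 0–17981) with 9248 frames into that block.
The block's first minute is 1800 frames and the rest 1798 each; 9248 frames reaches minute 5, so 0 × 18 + 5 × 2 = 10 labels have been skipped so far.
Adding those back, label number 9248 + 10 = 9258 at 30 labels/s is 308 s + 18 f = 0 h 5 min 8 s frame 18, i.e. 00:05:08;18.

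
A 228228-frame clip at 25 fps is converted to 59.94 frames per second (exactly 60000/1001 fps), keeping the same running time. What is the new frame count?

Target frames = source frames × (target rate / source rate) = 228228 × (60000/1001)/(25) = 228228 × 2400/1001 = 547200.

547200 frames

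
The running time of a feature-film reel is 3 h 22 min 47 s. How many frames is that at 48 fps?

3 h 22 min 47 s = 12167 s.
Frames = 12167 × 48 = 584016.

584016 frames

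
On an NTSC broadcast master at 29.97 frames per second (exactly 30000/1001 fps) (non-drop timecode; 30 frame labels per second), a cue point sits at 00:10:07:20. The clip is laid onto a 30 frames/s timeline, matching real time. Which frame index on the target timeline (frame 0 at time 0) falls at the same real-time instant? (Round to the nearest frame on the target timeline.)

Source frame index: (0×3600 + 10×60 + 7) × 30 + 20 = 18230.
Real time: 18230 / (30000/1001) = 1824823/3000 s.
Target frame: (1824823/3000) × (30) = 1824823/100 ≈ 18248.230 → 18248.

frame 18248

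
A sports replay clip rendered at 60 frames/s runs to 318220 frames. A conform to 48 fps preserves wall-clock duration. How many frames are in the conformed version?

254576 frames

Target frames = source frames × (target rate / source rate) = 318220 × (48)/(60) = 318220 × 4/5 = 254576.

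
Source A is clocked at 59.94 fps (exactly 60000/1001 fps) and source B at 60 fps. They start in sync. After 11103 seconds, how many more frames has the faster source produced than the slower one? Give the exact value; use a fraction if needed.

A emits 60000/1001 × 11103 = 666180000/1001 frames; B emits 60 × 11103 = 666180.
Difference = 666180/1001 frames (≈ 665.5145); B is ahead of A.

666180/1001 frames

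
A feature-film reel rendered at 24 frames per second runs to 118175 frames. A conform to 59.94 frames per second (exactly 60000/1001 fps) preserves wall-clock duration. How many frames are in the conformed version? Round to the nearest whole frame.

Frames at target rate = 118175 × (60000/1001) / (24) = 295437500/1001 ≈ 295142.358.
Nearest whole frame: 295142.

295142 frames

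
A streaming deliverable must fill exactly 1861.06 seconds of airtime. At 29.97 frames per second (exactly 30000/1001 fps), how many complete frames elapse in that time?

Frames = 1861.06 × 30000/1001 = 55831800/1001 ≈ 55776.0240.
Complete frames: 55776.

55776 frames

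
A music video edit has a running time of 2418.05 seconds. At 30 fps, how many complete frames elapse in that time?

72541 frames

Frames = 2418.05 × 30 = 145083/2 ≈ 72541.5000.
Complete frames: 72541.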